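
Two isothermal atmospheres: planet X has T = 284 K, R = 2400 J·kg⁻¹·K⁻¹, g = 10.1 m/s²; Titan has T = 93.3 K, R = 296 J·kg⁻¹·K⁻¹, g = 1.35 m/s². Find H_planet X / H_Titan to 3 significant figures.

H_planet X/H_Titan ≈ 3.30

H = RT/g for each body.
H_planet X = 2400 × 284 / 10.1 = 67485 m.
H_Titan = 296 × 93.3 / 1.35 = 20457 m.
H_planet X/H_Titan = 67485/20457 = 3.2989.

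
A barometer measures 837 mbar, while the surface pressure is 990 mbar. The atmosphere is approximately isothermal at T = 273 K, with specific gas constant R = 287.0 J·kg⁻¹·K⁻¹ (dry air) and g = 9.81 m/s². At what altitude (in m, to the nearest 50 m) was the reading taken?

z ≈ 1350 m

Scale height: H = RT/g = 287.0 × 273 / 9.81 = 7986.9 m.
Invert the barometric formula: z = H ln(P₀/P).
P₀/P = 990/837 = 1.1828; ln(1.1828) = 0.16788.
z = 7986.9 × 0.16788 = 1340.8 m.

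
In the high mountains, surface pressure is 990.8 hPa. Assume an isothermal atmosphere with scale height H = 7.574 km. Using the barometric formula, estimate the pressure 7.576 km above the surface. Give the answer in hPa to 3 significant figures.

P ≈ 364 hPa

Barometric formula: P = P₀ exp(−z/H).
z/H = 7576.0/7574.0 = 1.0003; exp(−1.0003) = 0.36777.
P = 990.8 × 0.36777 = 364.39 hPa.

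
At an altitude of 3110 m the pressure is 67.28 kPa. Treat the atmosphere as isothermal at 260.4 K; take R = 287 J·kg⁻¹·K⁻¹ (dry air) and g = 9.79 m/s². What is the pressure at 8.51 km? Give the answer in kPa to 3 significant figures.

P ≈ 33.2 kPa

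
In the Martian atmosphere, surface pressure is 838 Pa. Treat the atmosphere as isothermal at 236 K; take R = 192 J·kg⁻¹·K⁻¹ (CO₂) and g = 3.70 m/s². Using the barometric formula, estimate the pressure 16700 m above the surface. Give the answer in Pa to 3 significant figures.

Scale height: H = RT/g = 192 × 236 / 3.70 = 12246 m.
Barometric formula: P = P₀ exp(−z/H).
z/H = 16700/12246 = 1.3637; exp(−1.3637) = 0.25571.
P = 838 × 0.25571 = 214.28 Pa.

P ≈ 214 Pa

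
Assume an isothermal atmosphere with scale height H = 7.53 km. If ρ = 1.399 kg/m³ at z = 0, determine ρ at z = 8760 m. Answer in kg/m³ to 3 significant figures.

ρ ≈ 0.437 kg/m³

In an isothermal atmosphere, density decays like pressure: ρ = ρ₀ exp(−z/H).
z/H = 8760.0/7530.0 = 1.1633; exp(−1.1633) = 0.31245.
ρ = 1.399 × 0.31245 = 0.43712 kg/m³.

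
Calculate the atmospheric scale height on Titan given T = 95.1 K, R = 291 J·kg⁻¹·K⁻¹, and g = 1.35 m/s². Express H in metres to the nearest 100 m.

The scale height of an isothermal atmosphere is H = RT/g.
H = 291 × 95.1 / 1.35 = 27674/1.35 = 20499 m.

H ≈ 20500 m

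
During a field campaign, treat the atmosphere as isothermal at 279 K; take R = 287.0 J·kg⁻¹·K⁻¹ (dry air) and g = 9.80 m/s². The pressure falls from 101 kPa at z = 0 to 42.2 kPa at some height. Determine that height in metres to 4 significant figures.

Scale height: H = RT/g = 287.0 × 279 / 9.80 = 8170.7 m.
Invert the barometric formula: z = H ln(P₀/P).
P₀/P = 101/42.2 = 2.3934; ln(2.3934) = 0.87271.
z = 8170.7 × 0.87271 = 7130.7 m.

z ≈ 7131 m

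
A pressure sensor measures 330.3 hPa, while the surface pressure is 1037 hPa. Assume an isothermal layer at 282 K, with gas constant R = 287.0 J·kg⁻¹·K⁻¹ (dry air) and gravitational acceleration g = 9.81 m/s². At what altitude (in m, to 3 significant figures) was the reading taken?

z ≈ 9440 m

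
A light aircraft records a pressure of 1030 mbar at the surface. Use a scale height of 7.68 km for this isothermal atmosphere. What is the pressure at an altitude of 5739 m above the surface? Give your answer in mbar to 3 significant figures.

P ≈ 488 mbar

Barometric formula: P = P₀ exp(−z/H).
z/H = 5739.0/7680.0 = 0.74727; exp(−0.74727) = 0.47366.
P = 1030 × 0.47366 = 487.87 mbar.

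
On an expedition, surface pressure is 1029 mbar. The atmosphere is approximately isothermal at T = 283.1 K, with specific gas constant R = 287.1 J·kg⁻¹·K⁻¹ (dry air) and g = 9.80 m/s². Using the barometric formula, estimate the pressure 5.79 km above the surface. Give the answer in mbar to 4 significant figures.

Scale height: H = RT/g = 287.1 × 283.1 / 9.80 = 8293.7 m.
Barometric formula: P = P₀ exp(−z/H).
z/H = 5790.0/8293.7 = 0.69812; exp(−0.69812) = 0.49752.
P = 1029 × 0.49752 = 511.95 mbar.

P ≈ 511.9 mbar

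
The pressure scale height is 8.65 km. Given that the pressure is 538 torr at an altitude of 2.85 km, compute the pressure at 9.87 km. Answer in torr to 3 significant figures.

Between two levels, P₂ = P₁ exp(−Δz/H) with Δz = z₂ − z₁.
Δz = 9870.0 − 2850.0 = 7020.0 m; Δz/H = 7020.0/8650.0 = 0.81156.
P₂ = 538 × exp(−0.81156) = 538 × 0.44416 = 238.96 torr.

P ≈ 239 torr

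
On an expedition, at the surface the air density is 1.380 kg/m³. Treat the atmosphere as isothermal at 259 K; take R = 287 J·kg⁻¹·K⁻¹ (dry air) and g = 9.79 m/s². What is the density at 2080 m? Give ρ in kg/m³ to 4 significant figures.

Scale height: H = RT/g = 287 × 259 / 9.79 = 7592.7 m.
In an isothermal atmosphere, density decays like pressure: ρ = ρ₀ exp(−z/H).
z/H = 2080.0/7592.7 = 0.27395; exp(−0.27395) = 0.76037.
ρ = 1.380 × 0.76037 = 1.0493 kg/m³.

ρ ≈ 1.049 kg/m³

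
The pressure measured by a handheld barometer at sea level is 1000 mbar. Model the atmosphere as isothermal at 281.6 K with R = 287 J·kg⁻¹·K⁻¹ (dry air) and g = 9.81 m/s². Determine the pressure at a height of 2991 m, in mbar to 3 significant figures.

Scale height: H = RT/g = 287 × 281.6 / 9.81 = 8238.5 m.
Barometric formula: P = P₀ exp(−z/H).
z/H = 2991.0/8238.5 = 0.36305; exp(−0.36305) = 0.69555.
P = 1000 × 0.69555 = 695.55 mbar.

P ≈ 696 mbar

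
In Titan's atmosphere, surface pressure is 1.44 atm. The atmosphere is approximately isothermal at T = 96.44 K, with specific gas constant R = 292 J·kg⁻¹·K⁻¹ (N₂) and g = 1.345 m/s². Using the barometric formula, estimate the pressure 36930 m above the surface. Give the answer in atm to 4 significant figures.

Scale height: H = RT/g = 292 × 96.44 / 1.345 = 20937 m.
Barometric formula: P = P₀ exp(−z/H).
z/H = 36930/20937 = 1.7639; exp(−1.7639) = 0.17138.
P = 1.44 × 0.17138 = 0.24679 atm.

P ≈ 0.2468 atm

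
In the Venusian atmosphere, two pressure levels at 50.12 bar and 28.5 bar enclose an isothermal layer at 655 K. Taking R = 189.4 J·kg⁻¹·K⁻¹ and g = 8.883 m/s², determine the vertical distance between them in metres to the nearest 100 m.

Δz ≈ 7900 m

Hypsometric equation: Δz = (R T̄/g) ln(P₁/P₂).
R T̄/g = 189.4 × 655 / 8.883 = 13966 m.
ln(50.12/28.5) = ln(1.7586) = 0.56452.
Δz = 13966 × 0.56452 = 7884.1 m.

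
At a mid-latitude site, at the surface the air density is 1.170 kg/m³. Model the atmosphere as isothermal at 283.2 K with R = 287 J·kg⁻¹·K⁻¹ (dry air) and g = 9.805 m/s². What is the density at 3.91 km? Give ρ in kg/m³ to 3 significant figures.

ρ ≈ 0.730 kg/m³

Scale height: H = RT/g = 287 × 283.2 / 9.805 = 8289.5 m.
In an isothermal atmosphere, density decays like pressure: ρ = ρ₀ exp(−z/H).
z/H = 3910.0/8289.5 = 0.47168; exp(−0.47168) = 0.62395.
ρ = 1.170 × 0.62395 = 0.73002 kg/m³.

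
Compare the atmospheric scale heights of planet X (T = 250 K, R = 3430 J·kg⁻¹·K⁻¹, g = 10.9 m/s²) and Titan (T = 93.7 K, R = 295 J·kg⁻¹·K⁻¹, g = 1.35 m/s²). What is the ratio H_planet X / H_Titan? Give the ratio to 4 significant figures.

H = RT/g for each body.
H_planet X = 3430 × 250 / 10.9 = 78670 m.
H_Titan = 295 × 93.7 / 1.35 = 20475 m.
H_planet X/H_Titan = 78670/20475 = 3.8422.

H_planet X/H_Titan ≈ 3.842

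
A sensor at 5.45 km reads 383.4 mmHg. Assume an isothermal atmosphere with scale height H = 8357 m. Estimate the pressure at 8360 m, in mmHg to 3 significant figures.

Between two levels, P₂ = P₁ exp(−Δz/H) with Δz = z₂ − z₁.
Δz = 8360.0 − 5450.0 = 2910.0 m; Δz/H = 2910.0/8357.0 = 0.34821.
P₂ = 383.4 × exp(−0.34821) = 383.4 × 0.70595 = 270.66 mmHg.

P ≈ 271 mmHg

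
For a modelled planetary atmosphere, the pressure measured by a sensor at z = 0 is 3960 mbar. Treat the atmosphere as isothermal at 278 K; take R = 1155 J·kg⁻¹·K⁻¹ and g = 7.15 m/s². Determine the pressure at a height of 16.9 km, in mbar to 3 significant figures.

Scale height: H = RT/g = 1155 × 278 / 7.15 = 44908 m.
Barometric formula: P = P₀ exp(−z/H).
z/H = 16900/44908 = 0.37632; exp(−0.37632) = 0.68638.
P = 3960 × 0.68638 = 2718.1 mbar.

P ≈ 2720 mbar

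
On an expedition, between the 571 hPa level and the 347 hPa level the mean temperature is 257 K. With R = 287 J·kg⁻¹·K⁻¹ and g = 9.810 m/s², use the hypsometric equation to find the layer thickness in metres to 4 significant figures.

Δz ≈ 3745 m

Hypsometric equation: Δz = (R T̄/g) ln(P₁/P₂).
R T̄/g = 287 × 257 / 9.810 = 7518.8 m.
ln(571/347) = ln(1.6455) = 0.49804.
Δz = 7518.8 × 0.49804 = 3744.7 m.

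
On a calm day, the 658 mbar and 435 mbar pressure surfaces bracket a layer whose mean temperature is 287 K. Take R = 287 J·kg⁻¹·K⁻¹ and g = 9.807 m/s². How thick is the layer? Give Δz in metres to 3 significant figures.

Δz ≈ 3480 m

Hypsometric equation: Δz = (R T̄/g) ln(P₁/P₂).
R T̄/g = 287 × 287 / 9.807 = 8399.0 m.
ln(658/435) = ln(1.5126) = 0.41383.
Δz = 8399.0 × 0.41383 = 3475.8 m.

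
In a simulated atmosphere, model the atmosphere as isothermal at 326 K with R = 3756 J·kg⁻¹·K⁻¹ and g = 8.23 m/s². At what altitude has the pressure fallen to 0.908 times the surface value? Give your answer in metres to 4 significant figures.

z ≈ 14360 m

Scale height: H = RT/g = 3756 × 326 / 8.23 = 148780 m.
Set P/P₀ = exp(−z/H) = 0.908, so z = −H ln(0.908).
−ln(0.908) = 0.096511; z = 148780 × 0.096511 = 14359 m.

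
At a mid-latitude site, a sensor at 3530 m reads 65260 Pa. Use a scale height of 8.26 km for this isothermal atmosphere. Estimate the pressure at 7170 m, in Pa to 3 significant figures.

Between two levels, P₂ = P₁ exp(−Δz/H) with Δz = z₂ − z₁.
Δz = 7170.0 − 3530.0 = 3640.0 m; Δz/H = 3640.0/8260.0 = 0.44068.
P₂ = 65260 × exp(−0.44068) = 65260 × 0.64360 = 42001 Pa.

P ≈ 42000 Pa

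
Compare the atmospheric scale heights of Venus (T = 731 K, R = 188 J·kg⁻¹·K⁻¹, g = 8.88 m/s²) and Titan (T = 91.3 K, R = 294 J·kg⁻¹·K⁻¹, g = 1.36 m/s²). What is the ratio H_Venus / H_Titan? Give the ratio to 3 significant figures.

H = RT/g for each body.
H_Venus = 188 × 731 / 8.88 = 15476 m.
H_Titan = 294 × 91.3 / 1.36 = 19737 m.
H_Venus/H_Titan = 15476/19737 = 0.78411.

H_Venus/H_Titan ≈ 0.784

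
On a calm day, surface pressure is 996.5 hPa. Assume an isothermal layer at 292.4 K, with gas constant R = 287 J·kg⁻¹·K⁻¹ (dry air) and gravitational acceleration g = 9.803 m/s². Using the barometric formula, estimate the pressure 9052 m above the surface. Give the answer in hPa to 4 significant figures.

Scale height: H = RT/g = 287 × 292.4 / 9.803 = 8560.5 m.
Barometric formula: P = P₀ exp(−z/H).
z/H = 9052.0/8560.5 = 1.0574; exp(−1.0574) = 0.34736.
P = 996.5 × 0.34736 = 346.14 hPa.

P ≈ 346.1 hPa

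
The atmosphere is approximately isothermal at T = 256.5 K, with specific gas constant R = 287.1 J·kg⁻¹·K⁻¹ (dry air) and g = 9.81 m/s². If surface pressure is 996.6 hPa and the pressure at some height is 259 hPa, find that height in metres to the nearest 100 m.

z ≈ 10100 m

Scale height: H = RT/g = 287.1 × 256.5 / 9.81 = 7506.7 m.
Invert the barometric formula: z = H ln(P₀/P).
P₀/P = 996.6/259 = 3.8479; ln(3.8479) = 1.3475.
z = 7506.7 × 1.3475 = 10115 m.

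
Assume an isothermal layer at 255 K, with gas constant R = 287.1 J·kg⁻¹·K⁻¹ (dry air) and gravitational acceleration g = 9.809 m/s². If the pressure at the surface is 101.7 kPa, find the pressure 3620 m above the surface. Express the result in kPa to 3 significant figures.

P ≈ 62.6 kPa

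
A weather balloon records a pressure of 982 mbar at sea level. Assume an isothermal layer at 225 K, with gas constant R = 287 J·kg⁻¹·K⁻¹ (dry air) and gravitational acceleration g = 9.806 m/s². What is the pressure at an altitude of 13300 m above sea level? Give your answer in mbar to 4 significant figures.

P ≈ 130.3 mbar

Scale height: H = RT/g = 287 × 225 / 9.806 = 6585.3 m.
Barometric formula: P = P₀ exp(−z/H).
z/H = 13300/6585.3 = 2.0196; exp(−2.0196) = 0.13271.
P = 982 × 0.13271 = 130.32 mbar.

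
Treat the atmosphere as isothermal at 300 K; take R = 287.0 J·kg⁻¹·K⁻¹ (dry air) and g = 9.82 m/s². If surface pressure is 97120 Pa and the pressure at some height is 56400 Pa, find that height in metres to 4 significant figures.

z ≈ 4765 m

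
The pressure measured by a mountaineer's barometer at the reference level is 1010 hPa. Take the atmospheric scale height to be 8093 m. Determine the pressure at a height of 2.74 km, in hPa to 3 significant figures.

P ≈ 720 hPa

Barometric formula: P = P₀ exp(−z/H).
z/H = 2740.0/8093.0 = 0.33856; exp(−0.33856) = 0.71280.
P = 1010 × 0.71280 = 719.93 hPa.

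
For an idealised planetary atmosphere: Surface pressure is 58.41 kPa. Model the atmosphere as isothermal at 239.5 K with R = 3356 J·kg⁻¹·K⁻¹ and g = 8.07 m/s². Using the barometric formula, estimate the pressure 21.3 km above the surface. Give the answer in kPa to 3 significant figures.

P ≈ 47.2 kPa

Scale height: H = RT/g = 3356 × 239.5 / 8.07 = 99599 m.
Barometric formula: P = P₀ exp(−z/H).
z/H = 21300/99599 = 0.21386; exp(−0.21386) = 0.80746.
P = 58.41 × 0.80746 = 47.164 kPa.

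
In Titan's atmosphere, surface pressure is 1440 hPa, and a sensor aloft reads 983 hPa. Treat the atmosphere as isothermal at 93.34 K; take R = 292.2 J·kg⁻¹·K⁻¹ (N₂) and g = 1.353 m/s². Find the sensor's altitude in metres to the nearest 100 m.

Scale height: H = RT/g = 292.2 × 93.34 / 1.353 = 20158 m.
Invert the barometric formula: z = H ln(P₀/P).
P₀/P = 1440/983 = 1.4649; ln(1.4649) = 0.38179.
z = 20158 × 0.38179 = 7696.1 m.

z ≈ 7700 m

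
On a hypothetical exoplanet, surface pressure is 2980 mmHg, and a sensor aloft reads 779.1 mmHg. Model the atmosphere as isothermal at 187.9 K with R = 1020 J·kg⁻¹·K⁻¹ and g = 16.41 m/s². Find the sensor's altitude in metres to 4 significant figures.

z ≈ 15670 m

Scale height: H = RT/g = 1020 × 187.9 / 16.41 = 11679 m.
Invert the barometric formula: z = H ln(P₀/P).
P₀/P = 2980/779.1 = 3.8249; ln(3.8249) = 1.3415.
z = 11679 × 1.3415 = 15667 m.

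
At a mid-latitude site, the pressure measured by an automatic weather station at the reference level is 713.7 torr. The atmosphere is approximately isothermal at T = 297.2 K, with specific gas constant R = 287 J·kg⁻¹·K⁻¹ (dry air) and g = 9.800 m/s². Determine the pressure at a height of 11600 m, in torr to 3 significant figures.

P ≈ 188 torr

Scale height: H = RT/g = 287 × 297.2 / 9.800 = 8703.7 m.
Barometric formula: P = P₀ exp(−z/H).
z/H = 11600/8703.7 = 1.3328; exp(−1.3328) = 0.26374.
P = 713.7 × 0.26374 = 188.23 torr.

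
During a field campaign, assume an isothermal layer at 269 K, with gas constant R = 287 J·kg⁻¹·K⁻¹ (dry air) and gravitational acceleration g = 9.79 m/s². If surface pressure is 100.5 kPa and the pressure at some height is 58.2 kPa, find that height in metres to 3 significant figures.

z ≈ 4310 m

Scale height: H = RT/g = 287 × 269 / 9.79 = 7885.9 m.
Invert the barometric formula: z = H ln(P₀/P).
P₀/P = 100.5/58.2 = 1.7268; ln(1.7268) = 0.54627.
z = 7885.9 × 0.54627 = 4307.8 m.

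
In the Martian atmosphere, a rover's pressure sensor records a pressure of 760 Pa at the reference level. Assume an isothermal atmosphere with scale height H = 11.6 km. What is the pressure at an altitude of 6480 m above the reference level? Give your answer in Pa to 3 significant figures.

Barometric formula: P = P₀ exp(−z/H).
z/H = 6480.0/11600 = 0.55862; exp(−0.55862) = 0.57200.
P = 760 × 0.57200 = 434.72 Pa.

P ≈ 435 Pa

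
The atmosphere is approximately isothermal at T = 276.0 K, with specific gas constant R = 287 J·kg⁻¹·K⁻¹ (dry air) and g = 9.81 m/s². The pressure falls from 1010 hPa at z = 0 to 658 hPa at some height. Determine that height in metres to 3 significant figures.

Scale height: H = RT/g = 287 × 276.0 / 9.81 = 8074.6 m.
Invert the barometric formula: z = H ln(P₀/P).
P₀/P = 1010/658 = 1.5350; ln(1.5350) = 0.42853.
z = 8074.6 × 0.42853 = 3460.2 m.

z ≈ 3460 m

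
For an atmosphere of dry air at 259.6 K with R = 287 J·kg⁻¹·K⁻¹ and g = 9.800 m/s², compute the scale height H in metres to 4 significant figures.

H ≈ 7603 m

The scale height of an isothermal atmosphere is H = RT/g.
H = 287 × 259.6 / 9.800 = 74505/9.800 = 7602.6 m.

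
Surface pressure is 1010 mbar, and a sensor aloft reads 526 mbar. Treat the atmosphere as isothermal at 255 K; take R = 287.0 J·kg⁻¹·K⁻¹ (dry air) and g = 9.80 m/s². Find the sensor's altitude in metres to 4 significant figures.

Scale height: H = RT/g = 287.0 × 255 / 9.80 = 7467.9 m.
Invert the barometric formula: z = H ln(P₀/P).
P₀/P = 1010/526 = 1.9202; ln(1.9202) = 0.65243.
z = 7467.9 × 0.65243 = 4872.3 m.

z ≈ 4872 m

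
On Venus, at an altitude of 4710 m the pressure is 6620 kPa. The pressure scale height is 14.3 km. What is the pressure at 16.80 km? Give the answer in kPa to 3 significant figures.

Between two levels, P₂ = P₁ exp(−Δz/H) with Δz = z₂ − z₁.
Δz = 16800 − 4710.0 = 12090 m; Δz/H = 12090/14300 = 0.84545.
P₂ = 6620 × exp(−0.84545) = 6620 × 0.42936 = 2842.4 kPa.

P ≈ 2840 kPa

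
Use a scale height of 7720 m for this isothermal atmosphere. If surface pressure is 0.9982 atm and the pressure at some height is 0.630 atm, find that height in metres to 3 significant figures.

z ≈ 3550 m

Invert the barometric formula: z = H ln(P₀/P).
P₀/P = 0.9982/0.630 = 1.5844; ln(1.5844) = 0.46021.
z = 7720.0 × 0.46021 = 3552.8 m.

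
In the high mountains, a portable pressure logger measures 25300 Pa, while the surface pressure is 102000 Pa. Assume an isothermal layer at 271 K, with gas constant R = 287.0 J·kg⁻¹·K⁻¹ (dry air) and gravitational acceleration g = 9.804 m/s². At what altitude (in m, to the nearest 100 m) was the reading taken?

z ≈ 11100 m

Scale height: H = RT/g = 287.0 × 271 / 9.804 = 7933.2 m.
Invert the barometric formula: z = H ln(P₀/P).
P₀/P = 102000/25300 = 4.0316; ln(4.0316) = 1.3942.
z = 7933.2 × 1.3942 = 11060 m.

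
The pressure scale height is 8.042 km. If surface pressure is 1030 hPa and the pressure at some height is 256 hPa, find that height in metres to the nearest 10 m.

z ≈ 11200 m

Invert the barometric formula: z = H ln(P₀/P).
P₀/P = 1030/256 = 4.0234; ln(4.0234) = 1.3921.
z = 8042.0 × 1.3921 = 11195 m.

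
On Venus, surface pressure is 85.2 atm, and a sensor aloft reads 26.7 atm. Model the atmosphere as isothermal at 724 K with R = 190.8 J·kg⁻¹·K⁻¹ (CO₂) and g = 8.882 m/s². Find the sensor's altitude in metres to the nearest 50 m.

Scale height: H = RT/g = 190.8 × 724 / 8.882 = 15553 m.
Invert the barometric formula: z = H ln(P₀/P).
P₀/P = 85.2/26.7 = 3.1910; ln(3.1910) = 1.1603.
z = 15553 × 1.1603 = 18046 m.

z ≈ 18050 m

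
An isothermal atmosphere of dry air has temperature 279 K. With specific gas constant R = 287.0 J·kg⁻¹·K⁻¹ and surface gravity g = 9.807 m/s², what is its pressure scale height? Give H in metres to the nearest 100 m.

The scale height of an isothermal atmosphere is H = RT/g.
H = 287.0 × 279 / 9.807 = 80073/9.807 = 8164.9 m.

H ≈ 8200 m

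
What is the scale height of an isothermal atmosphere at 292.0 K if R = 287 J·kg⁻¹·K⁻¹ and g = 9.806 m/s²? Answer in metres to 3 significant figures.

The scale height of an isothermal atmosphere is H = RT/g.
H = 287 × 292.0 / 9.806 = 83804/9.806 = 8546.2 m.

H ≈ 8550 m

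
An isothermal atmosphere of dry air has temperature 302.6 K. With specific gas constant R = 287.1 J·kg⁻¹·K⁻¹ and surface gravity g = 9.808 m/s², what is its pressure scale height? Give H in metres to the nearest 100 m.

H ≈ 8900 m

The scale height of an isothermal atmosphere is H = RT/g.
H = 287.1 × 302.6 / 9.808 = 86876/9.808 = 8857.7 m.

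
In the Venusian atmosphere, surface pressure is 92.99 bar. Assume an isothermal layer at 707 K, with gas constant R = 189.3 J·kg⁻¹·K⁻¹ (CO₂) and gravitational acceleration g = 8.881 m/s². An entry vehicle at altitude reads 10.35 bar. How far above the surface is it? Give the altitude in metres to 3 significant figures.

z ≈ 33100 m

Scale height: H = RT/g = 189.3 × 707 / 8.881 = 15070 m.
Invert the barometric formula: z = H ln(P₀/P).
P₀/P = 92.99/10.35 = 8.9845; ln(8.9845) = 2.1955.
z = 15070 × 2.1955 = 33086 m.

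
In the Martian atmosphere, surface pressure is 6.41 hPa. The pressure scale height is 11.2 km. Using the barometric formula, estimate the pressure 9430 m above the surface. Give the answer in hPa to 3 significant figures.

Barometric formula: P = P₀ exp(−z/H).
z/H = 9430.0/11200 = 0.84196; exp(−0.84196) = 0.43087.
P = 6.41 × 0.43087 = 2.7619 hPa.

P ≈ 2.76 hPa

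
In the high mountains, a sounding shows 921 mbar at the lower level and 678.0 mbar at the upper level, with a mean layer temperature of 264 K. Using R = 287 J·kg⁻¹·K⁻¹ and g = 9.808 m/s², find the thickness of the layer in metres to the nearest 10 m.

Δz ≈ 2370 m

Hypsometric equation: Δz = (R T̄/g) ln(P₁/P₂).
R T̄/g = 287 × 264 / 9.808 = 7725.1 m.
ln(921/678.0) = ln(1.3584) = 0.30631.
Δz = 7725.1 × 0.30631 = 2366.3 m.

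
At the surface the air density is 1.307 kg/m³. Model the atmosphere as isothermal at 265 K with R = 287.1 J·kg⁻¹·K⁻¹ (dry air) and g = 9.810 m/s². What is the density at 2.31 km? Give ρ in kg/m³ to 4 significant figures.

ρ ≈ 0.9703 kg/m³

Scale height: H = RT/g = 287.1 × 265 / 9.810 = 7755.5 m.
In an isothermal atmosphere, density decays like pressure: ρ = ρ₀ exp(−z/H).
z/H = 2310.0/7755.5 = 0.29785; exp(−0.29785) = 0.74241.
ρ = 1.307 × 0.74241 = 0.97033 kg/m³.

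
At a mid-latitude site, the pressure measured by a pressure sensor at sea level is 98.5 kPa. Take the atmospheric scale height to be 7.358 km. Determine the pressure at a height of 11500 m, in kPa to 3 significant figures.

P ≈ 20.6 kPa

Barometric formula: P = P₀ exp(−z/H).
z/H = 11500/7358.0 = 1.5629; exp(−1.5629) = 0.20953.
P = 98.5 × 0.20953 = 20.639 kPa.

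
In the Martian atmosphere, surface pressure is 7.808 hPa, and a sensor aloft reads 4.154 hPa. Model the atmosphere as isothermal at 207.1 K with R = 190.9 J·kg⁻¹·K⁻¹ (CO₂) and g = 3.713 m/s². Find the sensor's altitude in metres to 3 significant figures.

z ≈ 6720 m

Scale height: H = RT/g = 190.9 × 207.1 / 3.713 = 10648 m.
Invert the barometric formula: z = H ln(P₀/P).
P₀/P = 7.808/4.154 = 1.8796; ln(1.8796) = 0.63106.
z = 10648 × 0.63106 = 6719.5 m.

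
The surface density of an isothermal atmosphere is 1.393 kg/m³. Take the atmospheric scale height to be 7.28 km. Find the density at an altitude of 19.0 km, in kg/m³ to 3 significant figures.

ρ ≈ 0.102 kg/m³

In an isothermal atmosphere, density decays like pressure: ρ = ρ₀ exp(−z/H).
z/H = 19000/7280.0 = 2.6099; exp(−2.6099) = 0.073542.
ρ = 1.393 × 0.073542 = 0.10244 kg/m³.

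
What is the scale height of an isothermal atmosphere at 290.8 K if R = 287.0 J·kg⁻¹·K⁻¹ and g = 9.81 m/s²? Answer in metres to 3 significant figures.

H ≈ 8510 m

The scale height of an isothermal atmosphere is H = RT/g.
H = 287.0 × 290.8 / 9.81 = 83460/9.81 = 8507.6 m.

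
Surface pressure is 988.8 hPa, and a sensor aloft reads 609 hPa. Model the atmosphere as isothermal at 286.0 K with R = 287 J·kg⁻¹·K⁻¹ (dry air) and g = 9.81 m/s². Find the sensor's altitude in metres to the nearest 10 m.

z ≈ 4060 m

Scale height: H = RT/g = 287 × 286.0 / 9.81 = 8367.2 m.
Invert the barometric formula: z = H ln(P₀/P).
P₀/P = 988.8/609 = 1.6236; ln(1.6236) = 0.48465.
z = 8367.2 × 0.48465 = 4055.2 m.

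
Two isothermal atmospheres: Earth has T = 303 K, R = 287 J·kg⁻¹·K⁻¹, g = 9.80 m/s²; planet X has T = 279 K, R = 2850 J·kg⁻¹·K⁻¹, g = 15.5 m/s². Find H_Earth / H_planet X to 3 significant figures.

H_Earth/H_planet X ≈ 0.173

H = RT/g for each body.
H_Earth = 287 × 303 / 9.80 = 8873.6 m.
H_planet X = 2850 × 279 / 15.5 = 51300 m.
H_Earth/H_planet X = 8873.6/51300 = 0.17297.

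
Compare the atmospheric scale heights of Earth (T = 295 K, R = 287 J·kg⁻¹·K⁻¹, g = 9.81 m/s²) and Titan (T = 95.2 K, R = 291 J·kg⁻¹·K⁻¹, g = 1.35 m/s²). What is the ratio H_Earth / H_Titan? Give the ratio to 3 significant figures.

H = RT/g for each body.
H_Earth = 287 × 295 / 9.81 = 8630.5 m.
H_Titan = 291 × 95.2 / 1.35 = 20521 m.
H_Earth/H_Titan = 8630.5/20521 = 0.42057.

H_Earth/H_Titan ≈ 0.421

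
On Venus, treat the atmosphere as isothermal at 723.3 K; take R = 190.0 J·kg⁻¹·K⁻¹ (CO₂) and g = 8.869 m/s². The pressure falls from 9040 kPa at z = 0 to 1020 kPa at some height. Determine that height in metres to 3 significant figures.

Scale height: H = RT/g = 190.0 × 723.3 / 8.869 = 15495 m.
Invert the barometric formula: z = H ln(P₀/P).
P₀/P = 9040/1020 = 8.8627; ln(8.8627) = 2.1819.
z = 15495 × 2.1819 = 33809 m.

z ≈ 33800 m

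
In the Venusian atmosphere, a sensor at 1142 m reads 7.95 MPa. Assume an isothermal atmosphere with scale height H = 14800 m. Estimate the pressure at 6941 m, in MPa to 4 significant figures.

P ≈ 5.373 MPa

Between two levels, P₂ = P₁ exp(−Δz/H) with Δz = z₂ − z₁.
Δz = 6941.0 − 1142.0 = 5799.0 m; Δz/H = 5799.0/14800 = 0.39182.
P₂ = 7.95 × exp(−0.39182) = 7.95 × 0.67583 = 5.3728 MPa.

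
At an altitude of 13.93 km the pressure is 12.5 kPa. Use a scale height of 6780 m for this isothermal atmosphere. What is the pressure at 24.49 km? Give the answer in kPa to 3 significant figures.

P ≈ 2.63 kPa

Between two levels, P₂ = P₁ exp(−Δz/H) with Δz = z₂ − z₁.
Δz = 24490 − 13930 = 10560 m; Δz/H = 10560/6780.0 = 1.5575.
P₂ = 12.5 × exp(−1.5575) = 12.5 × 0.21066 = 2.6332 kPa.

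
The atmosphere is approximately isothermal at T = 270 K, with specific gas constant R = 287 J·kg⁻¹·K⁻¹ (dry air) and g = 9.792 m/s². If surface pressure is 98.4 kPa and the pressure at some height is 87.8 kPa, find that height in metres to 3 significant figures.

z ≈ 902 m

Scale height: H = RT/g = 287 × 270 / 9.792 = 7913.6 m.
Invert the barometric formula: z = H ln(P₀/P).
P₀/P = 98.4/87.8 = 1.1207; ln(1.1207) = 0.11395.
z = 7913.6 × 0.11395 = 901.75 m.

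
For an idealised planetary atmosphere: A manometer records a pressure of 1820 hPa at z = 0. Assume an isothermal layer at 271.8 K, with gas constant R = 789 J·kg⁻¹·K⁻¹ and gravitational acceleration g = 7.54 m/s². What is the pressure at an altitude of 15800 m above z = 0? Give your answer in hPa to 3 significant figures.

Scale height: H = RT/g = 789 × 271.8 / 7.54 = 28442 m.
Barometric formula: P = P₀ exp(−z/H).
z/H = 15800/28442 = 0.55552; exp(−0.55552) = 0.57377.
P = 1820 × 0.57377 = 1044.3 hPa.

P ≈ 1040 hPa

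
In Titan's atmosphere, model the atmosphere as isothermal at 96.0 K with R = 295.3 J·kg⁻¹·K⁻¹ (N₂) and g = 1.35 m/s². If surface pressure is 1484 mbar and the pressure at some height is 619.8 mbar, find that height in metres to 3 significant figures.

z ≈ 18300 m

Scale height: H = RT/g = 295.3 × 96.0 / 1.35 = 20999 m.
Invert the barometric formula: z = H ln(P₀/P).
P₀/P = 1484/619.8 = 2.3943; ln(2.3943) = 0.87309.
z = 20999 × 0.87309 = 18334 m.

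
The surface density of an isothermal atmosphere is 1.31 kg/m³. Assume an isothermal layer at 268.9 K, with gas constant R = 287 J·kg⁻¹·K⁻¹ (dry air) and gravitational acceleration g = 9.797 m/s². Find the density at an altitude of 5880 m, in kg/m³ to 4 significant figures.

ρ ≈ 0.6210 kg/m³

Scale height: H = RT/g = 287 × 268.9 / 9.797 = 7877.3 m.
In an isothermal atmosphere, density decays like pressure: ρ = ρ₀ exp(−z/H).
z/H = 5880.0/7877.3 = 0.74645; exp(−0.74645) = 0.47405.
ρ = 1.31 × 0.47405 = 0.62101 kg/m³.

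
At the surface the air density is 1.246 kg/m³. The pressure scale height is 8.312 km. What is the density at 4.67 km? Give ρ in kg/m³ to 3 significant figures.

ρ ≈ 0.710 kg/m³

In an isothermal atmosphere, density decays like pressure: ρ = ρ₀ exp(−z/H).
z/H = 4670.0/8312.0 = 0.56184; exp(−0.56184) = 0.57016.
ρ = 1.246 × 0.57016 = 0.71042 kg/m³.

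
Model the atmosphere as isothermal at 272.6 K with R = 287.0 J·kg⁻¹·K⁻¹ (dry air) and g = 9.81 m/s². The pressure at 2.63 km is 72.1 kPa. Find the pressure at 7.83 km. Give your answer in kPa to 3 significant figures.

P ≈ 37.6 kPa

Scale height: H = RT/g = 287.0 × 272.6 / 9.81 = 7975.1 m.
Between two levels, P₂ = P₁ exp(−Δz/H) with Δz = z₂ − z₁.
Δz = 7830.0 − 2630.0 = 5200.0 m; Δz/H = 5200.0/7975.1 = 0.65203.
P₂ = 72.1 × exp(−0.65203) = 72.1 × 0.52099 = 37.563 kPa.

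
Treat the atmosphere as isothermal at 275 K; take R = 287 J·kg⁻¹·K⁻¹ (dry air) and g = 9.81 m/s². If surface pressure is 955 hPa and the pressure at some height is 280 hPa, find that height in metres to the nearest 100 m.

z ≈ 9900 m

Scale height: H = RT/g = 287 × 275 / 9.81 = 8045.4 m.
Invert the barometric formula: z = H ln(P₀/P).
P₀/P = 955/280 = 3.4107; ln(3.4107) = 1.2269.
z = 8045.4 × 1.2269 = 9870.9 m.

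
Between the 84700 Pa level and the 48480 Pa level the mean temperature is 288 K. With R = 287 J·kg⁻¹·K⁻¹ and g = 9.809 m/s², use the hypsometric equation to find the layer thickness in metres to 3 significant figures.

Hypsometric equation: Δz = (R T̄/g) ln(P₁/P₂).
R T̄/g = 287 × 288 / 9.809 = 8426.5 m.
ln(84700/48480) = ln(1.7471) = 0.55796.
Δz = 8426.5 × 0.55796 = 4701.6 m.

Δz ≈ 4700 m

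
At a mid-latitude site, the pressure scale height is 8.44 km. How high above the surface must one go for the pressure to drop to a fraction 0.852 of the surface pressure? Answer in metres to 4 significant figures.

Set P/P₀ = exp(−z/H) = 0.852, so z = −H ln(0.852).
−ln(0.852) = 0.16017; z = 8440.0 × 0.16017 = 1351.8 m.

z ≈ 1352 m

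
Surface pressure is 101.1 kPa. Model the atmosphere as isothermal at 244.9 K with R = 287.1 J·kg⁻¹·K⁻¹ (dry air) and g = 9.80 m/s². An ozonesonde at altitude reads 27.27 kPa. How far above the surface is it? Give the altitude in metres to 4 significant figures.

z ≈ 9401 m

Scale height: H = RT/g = 287.1 × 244.9 / 9.80 = 7174.6 m.
Invert the barometric formula: z = H ln(P₀/P).
P₀/P = 101.1/27.27 = 3.7074; ln(3.7074) = 1.3103.
z = 7174.6 × 1.3103 = 9400.9 m.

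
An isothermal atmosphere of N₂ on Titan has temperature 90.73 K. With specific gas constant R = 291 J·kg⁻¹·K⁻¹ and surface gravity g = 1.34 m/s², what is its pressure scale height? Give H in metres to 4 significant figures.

H ≈ 19700 m

The scale height of an isothermal atmosphere is H = RT/g.
H = 291 × 90.73 / 1.34 = 26402/1.34 = 19703 m.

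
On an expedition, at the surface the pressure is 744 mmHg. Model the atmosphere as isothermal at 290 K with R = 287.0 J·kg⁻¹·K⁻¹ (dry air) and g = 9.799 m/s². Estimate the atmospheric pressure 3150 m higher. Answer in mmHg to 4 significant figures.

Scale height: H = RT/g = 287.0 × 290 / 9.799 = 8493.7 m.
Barometric formula: P = P₀ exp(−z/H).
z/H = 3150.0/8493.7 = 0.37086; exp(−0.37086) = 0.69014.
P = 744 × 0.69014 = 513.46 mmHg.

P ≈ 513.5 mmHg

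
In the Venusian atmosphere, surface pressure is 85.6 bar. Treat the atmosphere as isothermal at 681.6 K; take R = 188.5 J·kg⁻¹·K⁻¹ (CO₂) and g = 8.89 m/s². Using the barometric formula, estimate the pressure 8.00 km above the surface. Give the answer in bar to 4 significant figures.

Scale height: H = RT/g = 188.5 × 681.6 / 8.89 = 14452 m.
Barometric formula: P = P₀ exp(−z/H).
z/H = 8000.0/14452 = 0.55356; exp(−0.55356) = 0.57490.
P = 85.6 × 0.57490 = 49.211 bar.

P ≈ 49.21 bar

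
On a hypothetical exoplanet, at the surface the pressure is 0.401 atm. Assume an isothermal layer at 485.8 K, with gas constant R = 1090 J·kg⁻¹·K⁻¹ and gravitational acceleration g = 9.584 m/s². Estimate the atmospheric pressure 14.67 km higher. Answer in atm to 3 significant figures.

P ≈ 0.307 atm

Scale height: H = RT/g = 1090 × 485.8 / 9.584 = 55251 m.
Barometric formula: P = P₀ exp(−z/H).
z/H = 14670/55251 = 0.26552; exp(−0.26552) = 0.76681.
P = 0.401 × 0.76681 = 0.30749 atm.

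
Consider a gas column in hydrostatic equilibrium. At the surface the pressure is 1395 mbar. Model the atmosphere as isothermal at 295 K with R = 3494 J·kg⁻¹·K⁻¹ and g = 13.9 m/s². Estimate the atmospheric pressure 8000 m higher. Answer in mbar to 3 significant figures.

P ≈ 1250 mbar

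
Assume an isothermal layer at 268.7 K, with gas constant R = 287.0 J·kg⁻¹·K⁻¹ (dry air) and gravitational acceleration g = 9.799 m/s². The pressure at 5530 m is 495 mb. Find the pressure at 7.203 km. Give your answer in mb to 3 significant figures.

P ≈ 400 mb

Scale height: H = RT/g = 287.0 × 268.7 / 9.799 = 7869.9 m.
Between two levels, P₂ = P₁ exp(−Δz/H) with Δz = z₂ − z₁.
Δz = 7203.0 − 5530.0 = 1673.0 m; Δz/H = 1673.0/7869.9 = 0.21258.
P₂ = 495 × exp(−0.21258) = 495 × 0.80850 = 400.21 mb.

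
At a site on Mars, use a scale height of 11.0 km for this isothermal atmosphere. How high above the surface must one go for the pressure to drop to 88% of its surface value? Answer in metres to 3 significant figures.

z ≈ 1410 m

Set P/P₀ = exp(−z/H) = 0.88, so z = −H ln(0.88).
−ln(0.88) = 0.12783; z = 11000 × 0.12783 = 1406.1 m.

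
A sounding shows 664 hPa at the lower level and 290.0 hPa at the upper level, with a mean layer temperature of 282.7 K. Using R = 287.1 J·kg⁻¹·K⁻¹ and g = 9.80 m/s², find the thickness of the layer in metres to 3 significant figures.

Hypsometric equation: Δz = (R T̄/g) ln(P₁/P₂).
R T̄/g = 287.1 × 282.7 / 9.80 = 8282.0 m.
ln(664/290.0) = ln(2.2897) = 0.82842.
Δz = 8282.0 × 0.82842 = 6861.0 m.

Δz ≈ 6860 m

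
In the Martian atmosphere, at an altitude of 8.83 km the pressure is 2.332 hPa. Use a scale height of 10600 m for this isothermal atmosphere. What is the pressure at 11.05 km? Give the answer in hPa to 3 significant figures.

Between two levels, P₂ = P₁ exp(−Δz/H) with Δz = z₂ − z₁.
Δz = 11050 − 8830.0 = 2220.0 m; Δz/H = 2220.0/10600 = 0.20943.
P₂ = 2.332 × exp(−0.20943) = 2.332 × 0.81105 = 1.8914 hPa.

P ≈ 1.89 hPa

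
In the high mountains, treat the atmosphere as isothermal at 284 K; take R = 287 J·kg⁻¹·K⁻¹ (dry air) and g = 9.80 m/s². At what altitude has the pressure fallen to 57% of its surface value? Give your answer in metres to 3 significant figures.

Scale height: H = RT/g = 287 × 284 / 9.80 = 8317.1 m.
Set P/P₀ = exp(−z/H) = 0.57, so z = −H ln(0.57).
−ln(0.57) = 0.56212; z = 8317.1 × 0.56212 = 4675.2 m.

z ≈ 4680 m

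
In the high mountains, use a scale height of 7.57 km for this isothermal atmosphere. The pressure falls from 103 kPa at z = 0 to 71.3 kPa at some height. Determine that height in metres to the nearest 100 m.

z ≈ 2800 m

Invert the barometric formula: z = H ln(P₀/P).
P₀/P = 103/71.3 = 1.4446; ln(1.4446) = 0.36783.
z = 7570.0 × 0.36783 = 2784.5 m.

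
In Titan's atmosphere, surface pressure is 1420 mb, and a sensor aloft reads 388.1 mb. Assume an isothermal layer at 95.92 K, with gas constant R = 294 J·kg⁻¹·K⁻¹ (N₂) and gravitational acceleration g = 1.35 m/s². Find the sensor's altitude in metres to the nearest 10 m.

Scale height: H = RT/g = 294 × 95.92 / 1.35 = 20889 m.
Invert the barometric formula: z = H ln(P₀/P).
P₀/P = 1420/388.1 = 3.6589; ln(3.6589) = 1.2972.
z = 20889 × 1.2972 = 27097 m.

z ≈ 27100 m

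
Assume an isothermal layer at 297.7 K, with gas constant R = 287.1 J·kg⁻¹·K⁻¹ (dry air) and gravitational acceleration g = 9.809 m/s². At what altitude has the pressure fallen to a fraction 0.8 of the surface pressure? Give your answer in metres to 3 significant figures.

z ≈ 1940 m

Scale height: H = RT/g = 287.1 × 297.7 / 9.809 = 8713.4 m.
Set P/P₀ = exp(−z/H) = 0.8, so z = −H ln(0.8).
−ln(0.8) = 0.22314; z = 8713.4 × 0.22314 = 1944.3 m.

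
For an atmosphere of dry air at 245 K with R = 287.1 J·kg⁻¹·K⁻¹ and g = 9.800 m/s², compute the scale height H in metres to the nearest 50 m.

The scale height of an isothermal atmosphere is H = RT/g.
H = 287.1 × 245 / 9.800 = 70340/9.800 = 7177.6 m.

H ≈ 7200 m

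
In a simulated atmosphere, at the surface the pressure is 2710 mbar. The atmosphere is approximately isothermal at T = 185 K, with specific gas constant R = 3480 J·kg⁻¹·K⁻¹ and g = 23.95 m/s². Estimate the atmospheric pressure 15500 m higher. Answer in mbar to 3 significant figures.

Scale height: H = RT/g = 3480 × 185 / 23.95 = 26881 m.
Barometric formula: P = P₀ exp(−z/H).
z/H = 15500/26881 = 0.57662; exp(−0.57662) = 0.56179.
P = 2710 × 0.56179 = 1522.5 mbar.

P ≈ 1520 mbar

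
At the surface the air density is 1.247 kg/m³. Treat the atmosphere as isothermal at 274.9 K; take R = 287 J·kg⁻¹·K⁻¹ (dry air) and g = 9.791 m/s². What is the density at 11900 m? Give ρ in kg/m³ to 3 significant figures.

Scale height: H = RT/g = 287 × 274.9 / 9.791 = 8058.0 m.
In an isothermal atmosphere, density decays like pressure: ρ = ρ₀ exp(−z/H).
z/H = 11900/8058.0 = 1.4768; exp(−1.4768) = 0.22837.
ρ = 1.247 × 0.22837 = 0.28478 kg/m³.

ρ ≈ 0.285 kg/m³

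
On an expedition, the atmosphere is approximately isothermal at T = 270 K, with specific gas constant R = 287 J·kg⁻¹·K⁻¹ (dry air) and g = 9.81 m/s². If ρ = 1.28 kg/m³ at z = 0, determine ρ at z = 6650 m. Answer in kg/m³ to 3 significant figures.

ρ ≈ 0.552 kg/m³

Scale height: H = RT/g = 287 × 270 / 9.81 = 7899.1 m.
In an isothermal atmosphere, density decays like pressure: ρ = ρ₀ exp(−z/H).
z/H = 6650.0/7899.1 = 0.84187; exp(−0.84187) = 0.43090.
ρ = 1.28 × 0.43090 = 0.55155 kg/m³.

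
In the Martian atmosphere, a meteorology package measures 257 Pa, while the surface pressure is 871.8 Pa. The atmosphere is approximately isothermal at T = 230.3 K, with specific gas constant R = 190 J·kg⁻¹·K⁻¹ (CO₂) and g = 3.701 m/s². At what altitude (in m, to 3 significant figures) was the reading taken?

Scale height: H = RT/g = 190 × 230.3 / 3.701 = 11823 m.
Invert the barometric formula: z = H ln(P₀/P).
P₀/P = 871.8/257 = 3.3922; ln(3.3922) = 1.2215.
z = 11823 × 1.2215 = 14442 m.

z ≈ 14400 m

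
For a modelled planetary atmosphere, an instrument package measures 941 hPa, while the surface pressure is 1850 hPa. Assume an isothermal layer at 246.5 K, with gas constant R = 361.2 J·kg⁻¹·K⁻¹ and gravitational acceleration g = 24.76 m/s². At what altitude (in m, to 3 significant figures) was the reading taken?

z ≈ 2430 m

Scale height: H = RT/g = 361.2 × 246.5 / 24.76 = 3596.0 m.
Invert the barometric formula: z = H ln(P₀/P).
P₀/P = 1850/941 = 1.9660; ln(1.9660) = 0.67600.
z = 3596.0 × 0.67600 = 2430.9 m.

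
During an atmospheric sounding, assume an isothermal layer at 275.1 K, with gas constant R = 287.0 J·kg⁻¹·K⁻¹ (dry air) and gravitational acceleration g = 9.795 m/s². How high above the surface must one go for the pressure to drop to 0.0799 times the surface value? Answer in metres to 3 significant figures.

z ≈ 20400 m

Scale height: H = RT/g = 287.0 × 275.1 / 9.795 = 8060.6 m.
Set P/P₀ = exp(−z/H) = 0.0799, so z = −H ln(0.0799).
−ln(0.0799) = 2.5270; z = 8060.6 × 2.5270 = 20369 m.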